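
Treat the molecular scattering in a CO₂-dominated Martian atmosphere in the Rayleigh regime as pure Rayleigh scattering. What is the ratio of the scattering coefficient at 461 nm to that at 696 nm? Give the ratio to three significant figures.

Rayleigh scattering ∝ λ⁻⁴, so the ratio of coefficients is the inverse fourth power of the wavelength ratio.
σ(461)/σ(696) = (696/461)⁴ = (1.5098)⁴ = 5.196.

5.20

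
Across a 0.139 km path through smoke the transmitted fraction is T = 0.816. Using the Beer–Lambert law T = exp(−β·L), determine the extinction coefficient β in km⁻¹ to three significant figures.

Beer–Lambert: T = exp(−βL) ⇒ β = −ln(T)/L = −ln(0.816)/0.139 = 0.2033/0.139 = 1.463 km⁻¹.

1.46 km⁻¹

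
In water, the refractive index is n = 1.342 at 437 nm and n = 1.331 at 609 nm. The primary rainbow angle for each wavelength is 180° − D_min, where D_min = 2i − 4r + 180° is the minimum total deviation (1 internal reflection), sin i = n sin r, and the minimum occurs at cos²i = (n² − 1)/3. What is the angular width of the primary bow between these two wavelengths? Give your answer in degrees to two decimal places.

At 437 nm (n = 1.342): cos²i = 0.26699 → i = 58.888°, r = 39.641°, D_min = 139.213°, rainbow angle = 40.787°.
At 609 nm (n = 1.331): cos²i = 0.25719 → i = 59.527°, r = 40.356°, D_min = 137.630°, rainbow angle = 42.370°.
Angular width = |40.787° − 42.370°| = 1.583°.

1.58°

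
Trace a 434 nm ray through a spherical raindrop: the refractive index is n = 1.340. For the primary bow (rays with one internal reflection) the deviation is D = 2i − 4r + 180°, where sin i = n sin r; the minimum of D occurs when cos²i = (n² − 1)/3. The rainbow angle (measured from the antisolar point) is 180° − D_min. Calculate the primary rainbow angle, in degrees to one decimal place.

cos²i = (1.79560 − 1)/3 = 0.26520; i = arccos(0.51498) = 59.004°.
sin r = sin 59.004°/1.340 = 0.63971; r = 39.770°.
D_min = 2·59.004° − 4·39.770° + 180° = 138.929°.
Rainbow angle = 180° − D_min = 41.071°.

41.1°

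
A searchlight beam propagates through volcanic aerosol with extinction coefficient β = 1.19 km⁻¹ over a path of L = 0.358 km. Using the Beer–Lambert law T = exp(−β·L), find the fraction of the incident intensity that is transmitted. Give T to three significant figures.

0.653

τ = β·L = 1.19 × 0.358 = 0.4260.
T = exp(−0.4260) = 0.6531.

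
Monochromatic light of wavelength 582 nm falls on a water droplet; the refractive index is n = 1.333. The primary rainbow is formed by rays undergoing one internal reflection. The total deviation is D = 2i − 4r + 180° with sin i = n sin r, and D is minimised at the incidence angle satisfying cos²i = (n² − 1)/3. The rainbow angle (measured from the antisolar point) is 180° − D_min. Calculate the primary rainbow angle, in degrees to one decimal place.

cos²i = (1.77689 − 1)/3 = 0.25896; i = arccos(0.50888) = 59.410°.
sin r = sin 59.410°/1.333 = 0.64579; r = 40.225°.
D_min = 2·59.410° − 4·40.225° + 180° = 137.922°.
Rainbow angle = 180° − D_min = 42.078°.

42.1°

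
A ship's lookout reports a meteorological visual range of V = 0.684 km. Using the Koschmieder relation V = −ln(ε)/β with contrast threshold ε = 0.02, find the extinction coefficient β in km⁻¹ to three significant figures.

5.72 km⁻¹

β = −ln(0.02) / V = 3.912 / 0.684 = 5.7193 km⁻¹.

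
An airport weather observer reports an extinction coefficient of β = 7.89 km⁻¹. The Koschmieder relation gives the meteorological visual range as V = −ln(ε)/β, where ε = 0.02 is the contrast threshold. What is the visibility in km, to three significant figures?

V = −ln(0.02) / 7.89 = 3.912 / 7.89 = 0.4958 km.

0.496 km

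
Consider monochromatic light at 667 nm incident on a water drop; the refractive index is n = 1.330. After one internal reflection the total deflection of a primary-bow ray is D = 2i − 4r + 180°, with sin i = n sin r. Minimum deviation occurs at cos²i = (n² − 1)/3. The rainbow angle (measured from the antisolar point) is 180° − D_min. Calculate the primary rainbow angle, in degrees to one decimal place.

cos²i = (1.76890 − 1)/3 = 0.25630; i = arccos(0.50626) = 59.585°.
sin r = sin 59.585°/1.330 = 0.64841; r = 40.422°.
D_min = 2·59.585° − 4·40.422° + 180° = 137.484°.
Rainbow angle = 180° − D_min = 42.516°.

42.5°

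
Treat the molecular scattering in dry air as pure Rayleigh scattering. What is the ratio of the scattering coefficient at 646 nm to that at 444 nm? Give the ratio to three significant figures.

Rayleigh scattering ∝ λ⁻⁴, so the ratio of coefficients is the inverse fourth power of the wavelength ratio.
σ(646)/σ(444) = (444/646)⁴ = (0.6873)⁴ = 0.2232.

0.223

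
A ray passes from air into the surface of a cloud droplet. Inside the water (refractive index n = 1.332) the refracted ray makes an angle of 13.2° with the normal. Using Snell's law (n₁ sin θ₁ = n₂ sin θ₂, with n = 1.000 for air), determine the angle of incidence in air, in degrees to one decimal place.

17.7°

Snell: sin θ_i = n · sin θ_r = 1.332 × sin 13.2° = 1.332 × 0.2284 = 0.3042.
θ_i = arcsin(0.3042) = 17.71°.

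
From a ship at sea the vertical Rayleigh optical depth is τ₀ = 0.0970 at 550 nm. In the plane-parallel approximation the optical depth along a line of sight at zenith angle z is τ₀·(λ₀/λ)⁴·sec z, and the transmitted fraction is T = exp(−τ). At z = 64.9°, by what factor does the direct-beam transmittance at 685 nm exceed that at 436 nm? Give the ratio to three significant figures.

1.62

Airmass: sec 64.9° = 2.3574.
τ(685 nm) = 0.0970 × (550/685)⁴ × 2.3574 = 0.0970 × 0.4156 × 2.3574 = 0.0950.
τ(436 nm) = 0.0970 × (550/436)⁴ × 2.3574 = 0.0970 × 2.5322 × 2.3574 = 0.5790.
T(685)/T(436) = exp(τ_B − τ_A) = exp(0.4840) = 1.6226.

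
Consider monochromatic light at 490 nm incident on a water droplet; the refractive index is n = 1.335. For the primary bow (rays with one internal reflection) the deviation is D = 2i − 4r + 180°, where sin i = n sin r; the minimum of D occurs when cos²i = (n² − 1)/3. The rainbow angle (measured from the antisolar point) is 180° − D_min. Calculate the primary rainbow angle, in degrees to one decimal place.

41.8°

cos²i = (1.78222 − 1)/3 = 0.26074; i = arccos(0.51063) = 59.294°.
sin r = sin 59.294°/1.335 = 0.64405; r = 40.094°.
D_min = 2·59.294° − 4·40.094° + 180° = 138.212°.
Rainbow angle = 180° − D_min = 41.788°.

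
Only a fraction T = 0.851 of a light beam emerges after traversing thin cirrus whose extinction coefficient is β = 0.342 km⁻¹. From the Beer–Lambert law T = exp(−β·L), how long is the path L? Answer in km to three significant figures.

0.472 km

Beer–Lambert: T = exp(−βL) ⇒ L = −ln(T)/β = −ln(0.851)/0.342 = 0.1613/0.342 = 0.4718 km.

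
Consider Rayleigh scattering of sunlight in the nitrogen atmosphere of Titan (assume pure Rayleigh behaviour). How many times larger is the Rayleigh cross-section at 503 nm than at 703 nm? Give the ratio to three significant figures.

3.82

Rayleigh scattering ∝ λ⁻⁴, so the ratio of coefficients is the inverse fourth power of the wavelength ratio.
σ(503)/σ(703) = (703/503)⁴ = (1.3976)⁴ = 3.815.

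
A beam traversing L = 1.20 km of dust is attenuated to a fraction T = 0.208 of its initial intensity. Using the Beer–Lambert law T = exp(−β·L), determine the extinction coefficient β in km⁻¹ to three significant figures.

Beer–Lambert: T = exp(−βL) ⇒ β = −ln(T)/L = −ln(0.208)/1.20 = 1.5702/1.20 = 1.309 km⁻¹.

1.31 km⁻¹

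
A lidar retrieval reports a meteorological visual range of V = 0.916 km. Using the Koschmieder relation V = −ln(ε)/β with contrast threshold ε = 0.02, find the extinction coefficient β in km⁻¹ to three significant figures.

4.27 km⁻¹

β = −ln(0.02) / V = 3.912 / 0.916 = 4.2708 km⁻¹.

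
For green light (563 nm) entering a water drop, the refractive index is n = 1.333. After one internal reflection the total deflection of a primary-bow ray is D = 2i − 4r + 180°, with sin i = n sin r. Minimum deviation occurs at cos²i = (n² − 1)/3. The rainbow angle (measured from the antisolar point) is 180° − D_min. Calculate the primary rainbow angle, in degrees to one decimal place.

cos²i = (1.77689 − 1)/3 = 0.25896; i = arccos(0.50888) = 59.410°.
sin r = sin 59.410°/1.333 = 0.64579; r = 40.225°.
D_min = 2·59.410° − 4·40.225° + 180° = 137.922°.
Rainbow angle = 180° − D_min = 42.078°.

42.1°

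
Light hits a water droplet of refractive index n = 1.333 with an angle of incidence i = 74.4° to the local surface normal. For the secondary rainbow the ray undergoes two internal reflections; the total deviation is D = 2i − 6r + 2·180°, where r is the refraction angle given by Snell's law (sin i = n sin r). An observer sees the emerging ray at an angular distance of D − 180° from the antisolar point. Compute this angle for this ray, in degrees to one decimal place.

sin r = sin 74.4° / 1.333 = 0.9632/1.333 = 0.7226; r = 46.27°.
D = 2·74.4° − 6·46.27° + 2·180° = 148.80° − 277.59° + 360° = 231.21°.
Angle from antisolar point = D − 180° = 51.21°.

51.2°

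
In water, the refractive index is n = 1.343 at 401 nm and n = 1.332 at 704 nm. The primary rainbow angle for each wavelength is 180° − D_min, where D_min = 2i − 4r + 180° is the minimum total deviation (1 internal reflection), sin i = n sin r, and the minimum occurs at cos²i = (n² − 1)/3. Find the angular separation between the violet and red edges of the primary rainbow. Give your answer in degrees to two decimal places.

At 401 nm (n = 1.343): cos²i = 0.26788 → i = 58.830°, r = 39.577°, D_min = 139.354°, rainbow angle = 40.646°.
At 704 nm (n = 1.332): cos²i = 0.25807 → i = 59.469°, r = 40.290°, D_min = 137.776°, rainbow angle = 42.224°.
Angular width = |40.646° − 42.224°| = 1.578°.

1.58°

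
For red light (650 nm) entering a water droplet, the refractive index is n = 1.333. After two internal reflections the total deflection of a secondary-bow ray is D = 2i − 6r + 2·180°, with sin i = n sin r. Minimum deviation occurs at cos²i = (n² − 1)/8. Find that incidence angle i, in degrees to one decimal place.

cos²i = (1.333² − 1)/8 = (1.77689 − 1)/8 = 0.09711.
cos i = 0.31163, so i = 71.843°.

71.8°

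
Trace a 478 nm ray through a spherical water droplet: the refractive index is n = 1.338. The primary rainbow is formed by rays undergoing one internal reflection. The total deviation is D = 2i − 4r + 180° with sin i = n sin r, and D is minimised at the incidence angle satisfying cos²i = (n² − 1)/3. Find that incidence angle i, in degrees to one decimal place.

59.1°

cos²i = (1.338² − 1)/3 = (1.79024 − 1)/3 = 0.26341.
cos i = 0.51324, so i = 59.120°.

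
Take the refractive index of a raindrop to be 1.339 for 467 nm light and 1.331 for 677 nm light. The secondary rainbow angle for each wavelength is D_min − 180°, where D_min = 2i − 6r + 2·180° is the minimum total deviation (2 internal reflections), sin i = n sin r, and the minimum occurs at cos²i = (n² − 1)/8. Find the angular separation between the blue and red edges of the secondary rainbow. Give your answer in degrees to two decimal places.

2.09°

At 467 nm (n = 1.339): cos²i = 0.09912 → i = 71.650°, r = 45.141°, D_min = 232.451°, rainbow angle = 52.451°.
At 677 nm (n = 1.331): cos²i = 0.09645 → i = 71.907°, r = 45.575°, D_min = 230.365°, rainbow angle = 50.365°.
Angular width = |52.451° − 50.365°| = 2.086°.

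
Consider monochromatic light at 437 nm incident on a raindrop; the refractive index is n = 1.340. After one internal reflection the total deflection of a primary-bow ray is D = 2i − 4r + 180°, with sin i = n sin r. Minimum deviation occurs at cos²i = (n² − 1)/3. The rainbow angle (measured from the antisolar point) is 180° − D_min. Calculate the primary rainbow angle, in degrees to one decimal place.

cos²i = (1.79560 − 1)/3 = 0.26520; i = arccos(0.51498) = 59.004°.
sin r = sin 59.004°/1.340 = 0.63971; r = 39.770°.
D_min = 2·59.004° − 4·39.770° + 180° = 138.929°.
Rainbow angle = 180° − D_min = 41.071°.

41.1°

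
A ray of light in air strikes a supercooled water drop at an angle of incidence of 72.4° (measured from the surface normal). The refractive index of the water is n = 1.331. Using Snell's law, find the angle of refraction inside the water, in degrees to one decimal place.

Snell: sin θ_r = sin θ_i / n = sin 72.4° / 1.331 = 0.9532 / 1.331 = 0.7161.
θ_r = arcsin(0.7161) = 45.74°.

45.7°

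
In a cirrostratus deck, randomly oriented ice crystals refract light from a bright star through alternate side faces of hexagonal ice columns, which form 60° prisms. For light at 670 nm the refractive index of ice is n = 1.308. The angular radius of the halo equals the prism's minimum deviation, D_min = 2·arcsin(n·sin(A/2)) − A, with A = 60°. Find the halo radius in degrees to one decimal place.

n·sin(A/2) = 1.308 × sin 30° = 1.308 × 0.5000 = 0.6540.
D_min = 2·arcsin(0.6540) − 60° = 2 × 40.844° − 60° = 21.688°.

21.7°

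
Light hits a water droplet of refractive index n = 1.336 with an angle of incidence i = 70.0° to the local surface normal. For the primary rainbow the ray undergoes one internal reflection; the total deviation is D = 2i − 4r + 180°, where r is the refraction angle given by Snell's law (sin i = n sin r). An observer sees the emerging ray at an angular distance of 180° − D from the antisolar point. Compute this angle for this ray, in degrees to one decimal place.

sin r = sin 70.0° / 1.336 = 0.9397/1.336 = 0.7034; r = 44.70°.
D = 2·70.0° − 4·44.70° + 180° = 140.00° − 178.79° + 180° = 141.21°.
Angle from antisolar point = 180° − D = 38.79°.

38.8°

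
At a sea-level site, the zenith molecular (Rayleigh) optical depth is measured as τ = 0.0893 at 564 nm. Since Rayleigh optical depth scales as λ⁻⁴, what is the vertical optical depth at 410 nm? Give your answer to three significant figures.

τ(410 nm) = τ(564 nm) × (564/410)⁴ = 0.0893 × (1.3756)⁴ = 0.0893 × 3.5808 = 0.3198.

0.320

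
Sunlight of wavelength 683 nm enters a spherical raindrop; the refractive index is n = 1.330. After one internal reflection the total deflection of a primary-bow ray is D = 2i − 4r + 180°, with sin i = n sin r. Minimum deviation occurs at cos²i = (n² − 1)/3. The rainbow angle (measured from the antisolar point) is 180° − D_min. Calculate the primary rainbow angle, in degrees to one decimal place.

cos²i = (1.76890 − 1)/3 = 0.25630; i = arccos(0.50626) = 59.585°.
sin r = sin 59.585°/1.330 = 0.64841; r = 40.422°.
D_min = 2·59.585° − 4·40.422° + 180° = 137.484°.
Rainbow angle = 180° − D_min = 42.516°.

42.5°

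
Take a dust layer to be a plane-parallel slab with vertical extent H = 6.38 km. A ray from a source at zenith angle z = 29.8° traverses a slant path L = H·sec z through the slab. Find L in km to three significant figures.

sec z = 1/cos 29.8° = 1.1524.
L = 6.38 × 1.1524 = 7.352 km.

7.35 km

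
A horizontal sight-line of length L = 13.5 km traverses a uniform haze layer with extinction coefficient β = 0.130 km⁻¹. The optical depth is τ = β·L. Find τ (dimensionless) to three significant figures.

τ = β·L = 0.130 × 13.5 = 1.7550.

1.76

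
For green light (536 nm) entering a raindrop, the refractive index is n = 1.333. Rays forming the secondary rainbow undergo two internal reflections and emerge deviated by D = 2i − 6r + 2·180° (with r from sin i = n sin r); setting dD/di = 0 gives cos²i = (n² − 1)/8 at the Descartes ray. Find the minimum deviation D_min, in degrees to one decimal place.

230.9°

cos²i = (1.77689 − 1)/8 = 0.09711; i = arccos(0.31163) = 71.843°.
sin r = sin 71.843°/1.333 = 0.71283; r = 45.466°.
D_min = 2·71.843° − 6·45.466° + 360° = 230.891°.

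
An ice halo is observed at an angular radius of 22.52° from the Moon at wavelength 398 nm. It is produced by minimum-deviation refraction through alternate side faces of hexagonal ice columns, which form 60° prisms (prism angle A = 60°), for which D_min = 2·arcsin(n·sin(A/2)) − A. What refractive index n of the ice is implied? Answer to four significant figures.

Rearranging: n = sin((D_min + A)/2) / sin(A/2).
(D_min + A)/2 = (22.52° + 60°)/2 = 41.260°.
n = sin 41.260° / sin 30° = 0.6595 / 0.5000 = 1.3190.

1.319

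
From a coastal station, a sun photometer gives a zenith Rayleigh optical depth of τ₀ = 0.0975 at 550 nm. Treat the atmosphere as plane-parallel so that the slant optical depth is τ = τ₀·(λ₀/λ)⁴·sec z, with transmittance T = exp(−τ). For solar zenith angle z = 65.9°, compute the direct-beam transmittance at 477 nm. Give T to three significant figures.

0.656

sec 65.9° = 2.4490.
τ = 0.0975 × (550/477)⁴ × 2.4490 = 0.0975 × 1.7676 × 2.4490 = 0.4221.
T = exp(−0.4221) = 0.6557.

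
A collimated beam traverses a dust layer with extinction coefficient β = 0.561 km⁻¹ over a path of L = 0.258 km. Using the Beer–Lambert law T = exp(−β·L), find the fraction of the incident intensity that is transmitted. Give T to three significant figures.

τ = β·L = 0.561 × 0.258 = 0.1447.
T = exp(−0.1447) = 0.8652.

0.865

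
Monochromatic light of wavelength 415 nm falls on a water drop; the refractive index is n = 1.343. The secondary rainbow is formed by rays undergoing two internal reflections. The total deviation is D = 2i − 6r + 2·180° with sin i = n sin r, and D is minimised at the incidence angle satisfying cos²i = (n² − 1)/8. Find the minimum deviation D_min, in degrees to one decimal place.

cos²i = (1.80365 − 1)/8 = 0.10046; i = arccos(0.31695) = 71.522°.
sin r = sin 71.522°/1.343 = 0.70621; r = 44.928°.
D_min = 2·71.522° − 6·44.928° + 360° = 233.478°.

233.5°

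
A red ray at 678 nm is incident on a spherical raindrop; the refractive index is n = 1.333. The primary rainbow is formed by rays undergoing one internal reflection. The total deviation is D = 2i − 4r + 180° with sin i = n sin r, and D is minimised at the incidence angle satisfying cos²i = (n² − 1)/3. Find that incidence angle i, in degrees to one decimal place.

cos²i = (1.333² − 1)/3 = (1.77689 − 1)/3 = 0.25896.
cos i = 0.50888, so i = 59.410°.

59.4°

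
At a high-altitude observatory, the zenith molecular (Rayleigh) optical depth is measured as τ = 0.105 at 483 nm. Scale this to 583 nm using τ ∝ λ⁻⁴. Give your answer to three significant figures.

τ(583 nm) = τ(483 nm) × (483/583)⁴ = 0.105 × (0.8285)⁴ = 0.105 × 0.4711 = 0.0495.

0.0495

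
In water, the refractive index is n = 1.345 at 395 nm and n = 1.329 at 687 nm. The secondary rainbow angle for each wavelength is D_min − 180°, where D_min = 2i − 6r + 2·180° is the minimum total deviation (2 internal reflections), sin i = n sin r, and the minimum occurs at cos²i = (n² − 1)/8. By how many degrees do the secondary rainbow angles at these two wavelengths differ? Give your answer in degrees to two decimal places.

At 395 nm (n = 1.345): cos²i = 0.10113 → i = 71.458°, r = 44.821°, D_min = 233.987°, rainbow angle = 53.987°.
At 687 nm (n = 1.329): cos²i = 0.09578 → i = 71.972°, r = 45.685°, D_min = 229.837°, rainbow angle = 49.837°.
Angular width = |53.987° − 49.837°| = 4.150°.

4.15°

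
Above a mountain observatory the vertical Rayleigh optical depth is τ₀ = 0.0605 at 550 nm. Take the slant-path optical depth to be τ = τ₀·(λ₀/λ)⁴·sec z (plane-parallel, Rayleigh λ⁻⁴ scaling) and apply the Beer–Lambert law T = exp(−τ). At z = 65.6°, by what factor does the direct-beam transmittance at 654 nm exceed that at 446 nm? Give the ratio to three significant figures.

Airmass: sec 65.6° = 2.4207.
τ(654 nm) = 0.0605 × (550/654)⁴ × 2.4207 = 0.0605 × 0.5002 × 2.4207 = 0.0733.
τ(446 nm) = 0.0605 × (550/446)⁴ × 2.4207 = 0.0605 × 2.3127 × 2.4207 = 0.3387.
T(654)/T(446) = exp(τ_B − τ_A) = exp(0.2654) = 1.3040.

1.30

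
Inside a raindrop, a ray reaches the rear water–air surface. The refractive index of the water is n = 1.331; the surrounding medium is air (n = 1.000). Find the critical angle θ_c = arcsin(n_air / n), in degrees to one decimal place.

48.7°

sin θ_c = n_air / n = 1.000 / 1.331 = 0.7513.
θ_c = arcsin(0.7513) = 48.70°.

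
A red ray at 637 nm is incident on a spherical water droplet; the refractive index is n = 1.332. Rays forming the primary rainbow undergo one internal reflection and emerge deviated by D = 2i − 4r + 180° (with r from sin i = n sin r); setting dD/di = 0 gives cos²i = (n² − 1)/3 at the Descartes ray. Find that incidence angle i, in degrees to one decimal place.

59.5°

cos²i = (1.332² − 1)/3 = (1.77422 − 1)/3 = 0.25807.
cos i = 0.50801, so i = 59.469°.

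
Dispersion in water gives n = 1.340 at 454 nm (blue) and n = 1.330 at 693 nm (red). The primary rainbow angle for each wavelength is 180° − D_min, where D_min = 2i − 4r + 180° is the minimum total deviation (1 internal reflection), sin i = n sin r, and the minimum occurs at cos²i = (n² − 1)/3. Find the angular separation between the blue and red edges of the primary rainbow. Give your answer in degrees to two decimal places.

1.45°

At 454 nm (n = 1.340): cos²i = 0.26520 → i = 59.004°, r = 39.770°, D_min = 138.929°, rainbow angle = 41.071°.
At 693 nm (n = 1.330): cos²i = 0.25630 → i = 59.585°, r = 40.422°, D_min = 137.484°, rainbow angle = 42.516°.
Angular width = |41.071° − 42.516°| = 1.445°.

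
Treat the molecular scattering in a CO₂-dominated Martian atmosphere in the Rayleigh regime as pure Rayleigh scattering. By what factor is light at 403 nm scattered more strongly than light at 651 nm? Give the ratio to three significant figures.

6.81

Rayleigh scattering ∝ λ⁻⁴, so the ratio of coefficients is the inverse fourth power of the wavelength ratio.
σ(403)/σ(651) = (651/403)⁴ = (1.6154)⁴ = 6.809.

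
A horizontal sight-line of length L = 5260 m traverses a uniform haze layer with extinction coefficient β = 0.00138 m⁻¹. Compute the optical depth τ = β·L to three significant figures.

7.26

τ = β·L = 0.00138 × 5260 = 7.2588.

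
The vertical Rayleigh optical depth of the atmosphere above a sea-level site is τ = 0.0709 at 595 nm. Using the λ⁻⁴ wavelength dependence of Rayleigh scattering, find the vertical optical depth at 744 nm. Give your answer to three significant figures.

τ(744 nm) = τ(595 nm) × (595/744)⁴ = 0.0709 × (0.7997)⁴ = 0.0709 × 0.4090 = 0.0290.

0.0290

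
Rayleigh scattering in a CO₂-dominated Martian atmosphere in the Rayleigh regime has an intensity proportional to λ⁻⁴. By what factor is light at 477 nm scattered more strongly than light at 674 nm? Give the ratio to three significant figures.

3.99

Rayleigh scattering ∝ λ⁻⁴, so the ratio of coefficients is the inverse fourth power of the wavelength ratio.
σ(477)/σ(674) = (674/477)⁴ = (1.4130)⁴ = 3.986.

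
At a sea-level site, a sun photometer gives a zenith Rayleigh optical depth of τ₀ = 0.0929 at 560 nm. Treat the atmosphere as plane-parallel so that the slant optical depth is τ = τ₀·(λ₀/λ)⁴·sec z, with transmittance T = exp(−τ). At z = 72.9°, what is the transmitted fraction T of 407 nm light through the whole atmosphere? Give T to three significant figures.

sec 72.9° = 3.4009.
τ = 0.0929 × (560/407)⁴ × 3.4009 = 0.0929 × 3.5841 × 3.4009 = 1.1324.
T = exp(−1.1324) = 0.3223.

0.322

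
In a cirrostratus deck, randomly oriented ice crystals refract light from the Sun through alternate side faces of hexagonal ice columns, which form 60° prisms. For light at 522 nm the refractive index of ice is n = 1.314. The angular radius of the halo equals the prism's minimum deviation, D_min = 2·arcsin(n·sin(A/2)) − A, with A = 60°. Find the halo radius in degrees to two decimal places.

22.14°

n·sin(A/2) = 1.314 × sin 30° = 1.314 × 0.5000 = 0.6570.
D_min = 2·arcsin(0.6570) − 60° = 2 × 41.071° − 60° = 22.143°.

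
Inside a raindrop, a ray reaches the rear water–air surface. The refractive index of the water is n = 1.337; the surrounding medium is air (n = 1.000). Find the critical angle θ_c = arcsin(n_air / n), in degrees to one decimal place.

48.4°

sin θ_c = n_air / n = 1.000 / 1.337 = 0.7479.
θ_c = arcsin(0.7479) = 48.41°.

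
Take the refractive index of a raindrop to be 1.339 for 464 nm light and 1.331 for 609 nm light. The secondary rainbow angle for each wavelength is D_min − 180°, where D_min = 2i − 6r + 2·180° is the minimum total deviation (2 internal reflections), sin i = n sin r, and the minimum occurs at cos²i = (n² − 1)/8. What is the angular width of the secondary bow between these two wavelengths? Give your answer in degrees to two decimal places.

At 464 nm (n = 1.339): cos²i = 0.09912 → i = 71.650°, r = 45.141°, D_min = 232.451°, rainbow angle = 52.451°.
At 609 nm (n = 1.331): cos²i = 0.09645 → i = 71.907°, r = 45.575°, D_min = 230.365°, rainbow angle = 50.365°.
Angular width = |52.451° − 50.365°| = 2.086°.

2.09°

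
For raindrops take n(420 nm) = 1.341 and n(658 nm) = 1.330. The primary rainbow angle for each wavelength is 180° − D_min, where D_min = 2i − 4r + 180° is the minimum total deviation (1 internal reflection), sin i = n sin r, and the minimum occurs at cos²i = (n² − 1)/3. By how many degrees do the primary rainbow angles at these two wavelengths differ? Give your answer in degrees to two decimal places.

At 420 nm (n = 1.341): cos²i = 0.26609 → i = 58.946°, r = 39.705°, D_min = 139.071°, rainbow angle = 40.929°.
At 658 nm (n = 1.330): cos²i = 0.25630 → i = 59.585°, r = 40.422°, D_min = 137.484°, rainbow angle = 42.516°.
Angular width = |40.929° − 42.516°| = 1.588°.

1.59°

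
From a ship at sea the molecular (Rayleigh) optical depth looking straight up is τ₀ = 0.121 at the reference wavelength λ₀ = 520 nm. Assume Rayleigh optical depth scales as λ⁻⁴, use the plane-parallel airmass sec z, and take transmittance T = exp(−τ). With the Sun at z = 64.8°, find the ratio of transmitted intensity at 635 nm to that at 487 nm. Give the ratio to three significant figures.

Airmass: sec 64.8° = 2.3486.
τ(635 nm) = 0.121 × (520/635)⁴ × 2.3486 = 0.121 × 0.4497 × 2.3486 = 0.1278.
τ(487 nm) = 0.121 × (520/487)⁴ × 2.3486 = 0.121 × 1.2999 × 2.3486 = 0.3694.
T(635)/T(487) = exp(τ_B − τ_A) = exp(0.2416) = 1.2733.

1.27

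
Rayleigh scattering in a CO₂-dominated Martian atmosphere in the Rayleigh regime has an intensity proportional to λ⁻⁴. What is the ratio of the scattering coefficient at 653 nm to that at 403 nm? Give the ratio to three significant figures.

0.145

Rayleigh scattering ∝ λ⁻⁴, so the ratio of coefficients is the inverse fourth power of the wavelength ratio.
σ(653)/σ(403) = (403/653)⁴ = (0.6172)⁴ = 0.1451.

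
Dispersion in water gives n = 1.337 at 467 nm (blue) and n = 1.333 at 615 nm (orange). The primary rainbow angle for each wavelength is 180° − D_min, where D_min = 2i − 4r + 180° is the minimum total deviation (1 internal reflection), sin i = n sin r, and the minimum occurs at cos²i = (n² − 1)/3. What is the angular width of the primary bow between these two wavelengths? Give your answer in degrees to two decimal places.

At 467 nm (n = 1.337): cos²i = 0.26252 → i = 59.178°, r = 39.964°, D_min = 138.500°, rainbow angle = 41.500°.
At 615 nm (n = 1.333): cos²i = 0.25896 → i = 59.410°, r = 40.225°, D_min = 137.922°, rainbow angle = 42.078°.
Angular width = |41.500° − 42.078°| = 0.578°.

0.58°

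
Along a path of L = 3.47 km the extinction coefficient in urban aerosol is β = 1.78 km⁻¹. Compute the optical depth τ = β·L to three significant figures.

6.18

τ = β·L = 1.78 × 3.47 = 6.1766.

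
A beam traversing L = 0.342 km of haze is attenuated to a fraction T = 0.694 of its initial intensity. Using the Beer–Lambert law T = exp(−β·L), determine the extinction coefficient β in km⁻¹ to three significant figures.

Beer–Lambert: T = exp(−βL) ⇒ β = −ln(T)/L = −ln(0.694)/0.342 = 0.3653/0.342 = 1.068 km⁻¹.

1.07 km⁻¹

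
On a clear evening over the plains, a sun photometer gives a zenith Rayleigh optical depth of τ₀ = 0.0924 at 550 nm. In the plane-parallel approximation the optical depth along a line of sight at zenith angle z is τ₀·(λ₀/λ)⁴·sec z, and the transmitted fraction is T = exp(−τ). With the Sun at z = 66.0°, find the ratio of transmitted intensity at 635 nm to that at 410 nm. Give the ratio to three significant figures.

Airmass: sec 66.0° = 2.4586.
τ(635 nm) = 0.0924 × (550/635)⁴ × 2.4586 = 0.0924 × 0.5628 × 2.4586 = 0.1279.
τ(410 nm) = 0.0924 × (550/410)⁴ × 2.4586 = 0.0924 × 3.2383 × 2.4586 = 0.7357.
T(635)/T(410) = exp(τ_B − τ_A) = exp(0.6078) = 1.8364.

1.84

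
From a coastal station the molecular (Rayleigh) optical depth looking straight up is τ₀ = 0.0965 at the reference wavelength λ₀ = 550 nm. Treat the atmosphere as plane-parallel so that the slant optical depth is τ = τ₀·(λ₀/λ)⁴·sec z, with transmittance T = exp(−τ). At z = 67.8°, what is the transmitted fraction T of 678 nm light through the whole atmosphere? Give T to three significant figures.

sec 67.8° = 2.6466.
τ = 0.0965 × (550/678)⁴ × 2.6466 = 0.0965 × 0.4330 × 2.6466 = 0.1106.
T = exp(−0.1106) = 0.8953.

0.895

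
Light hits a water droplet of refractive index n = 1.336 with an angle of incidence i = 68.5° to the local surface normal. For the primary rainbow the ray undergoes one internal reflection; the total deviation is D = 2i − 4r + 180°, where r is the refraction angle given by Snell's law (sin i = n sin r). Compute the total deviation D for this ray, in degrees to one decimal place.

140.4°

sin r = sin 68.5° / 1.336 = 0.9304/1.336 = 0.6964; r = 44.14°.
D = 2·68.5° − 4·44.14° + 180° = 137.00° − 176.56° + 180° = 140.44°.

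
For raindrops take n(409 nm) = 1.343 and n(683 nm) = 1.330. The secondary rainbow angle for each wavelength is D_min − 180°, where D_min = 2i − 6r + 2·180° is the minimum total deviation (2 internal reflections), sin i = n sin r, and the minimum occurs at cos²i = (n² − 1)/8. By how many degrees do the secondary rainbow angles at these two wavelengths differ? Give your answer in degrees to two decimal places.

At 409 nm (n = 1.343): cos²i = 0.10046 → i = 71.522°, r = 44.928°, D_min = 233.478°, rainbow angle = 53.478°.
At 683 nm (n = 1.330): cos²i = 0.09611 → i = 71.940°, r = 45.630°, D_min = 230.101°, rainbow angle = 50.101°.
Angular width = |53.478° − 50.101°| = 3.377°.

3.38°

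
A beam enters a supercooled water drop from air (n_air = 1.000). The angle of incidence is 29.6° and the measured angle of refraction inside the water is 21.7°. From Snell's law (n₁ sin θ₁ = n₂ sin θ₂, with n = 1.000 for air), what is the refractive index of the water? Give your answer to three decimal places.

n = sin θ_i / sin θ_r = sin 29.6° / sin 21.7° = 0.4939 / 0.3697 = 1.3359.

1.336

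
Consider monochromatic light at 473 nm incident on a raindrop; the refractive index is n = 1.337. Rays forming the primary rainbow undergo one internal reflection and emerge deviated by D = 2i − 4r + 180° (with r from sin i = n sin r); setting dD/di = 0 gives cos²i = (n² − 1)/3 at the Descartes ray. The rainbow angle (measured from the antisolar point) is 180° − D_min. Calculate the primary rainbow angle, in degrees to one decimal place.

cos²i = (1.78757 − 1)/3 = 0.26252; i = arccos(0.51237) = 59.178°.
sin r = sin 59.178°/1.337 = 0.64231; r = 39.964°.
D_min = 2·59.178° − 4·39.964° + 180° = 138.500°.
Rainbow angle = 180° − D_min = 41.500°.

41.5°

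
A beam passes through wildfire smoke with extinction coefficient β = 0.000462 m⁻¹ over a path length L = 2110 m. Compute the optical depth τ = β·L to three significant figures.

τ = β·L = 0.000462 × 2110 = 0.9748.

0.975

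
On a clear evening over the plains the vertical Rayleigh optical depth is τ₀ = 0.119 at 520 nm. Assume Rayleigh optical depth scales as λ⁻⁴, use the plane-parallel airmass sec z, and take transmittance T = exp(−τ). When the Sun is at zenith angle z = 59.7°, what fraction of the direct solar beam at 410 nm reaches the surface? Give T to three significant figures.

sec 59.7° = 1.9821.
τ = 0.119 × (520/410)⁴ × 1.9821 = 0.119 × 2.5875 × 1.9821 = 0.6103.
T = exp(−0.6103) = 0.5432.

0.543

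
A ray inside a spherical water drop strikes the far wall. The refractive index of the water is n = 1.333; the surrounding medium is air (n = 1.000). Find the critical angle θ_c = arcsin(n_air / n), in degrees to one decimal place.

48.6°

sin θ_c = n_air / n = 1.000 / 1.333 = 0.7502.
θ_c = arcsin(0.7502) = 48.61°.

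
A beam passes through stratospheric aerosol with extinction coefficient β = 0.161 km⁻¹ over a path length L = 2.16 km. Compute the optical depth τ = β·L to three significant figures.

0.348

τ = β·L = 0.161 × 2.16 = 0.3478.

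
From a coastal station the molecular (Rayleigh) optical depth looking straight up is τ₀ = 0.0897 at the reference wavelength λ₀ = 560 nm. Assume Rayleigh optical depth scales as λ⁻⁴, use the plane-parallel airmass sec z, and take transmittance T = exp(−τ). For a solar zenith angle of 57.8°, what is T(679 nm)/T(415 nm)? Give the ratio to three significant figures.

1.62

Airmass: sec 57.8° = 1.8766.
τ(679 nm) = 0.0897 × (560/679)⁴ × 1.8766 = 0.0897 × 0.4627 × 1.8766 = 0.0779.
τ(415 nm) = 0.0897 × (560/415)⁴ × 1.8766 = 0.0897 × 3.3156 × 1.8766 = 0.5581.
T(679)/T(415) = exp(τ_B − τ_A) = exp(0.4802) = 1.6165.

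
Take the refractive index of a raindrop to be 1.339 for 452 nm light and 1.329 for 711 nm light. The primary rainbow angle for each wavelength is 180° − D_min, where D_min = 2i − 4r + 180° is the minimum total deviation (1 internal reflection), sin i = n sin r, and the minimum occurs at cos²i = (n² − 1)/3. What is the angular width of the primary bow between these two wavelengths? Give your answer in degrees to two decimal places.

At 452 nm (n = 1.339): cos²i = 0.26431 → i = 59.062°, r = 39.834°, D_min = 138.786°, rainbow angle = 41.214°.
At 711 nm (n = 1.329): cos²i = 0.25541 → i = 59.643°, r = 40.487°, D_min = 137.337°, rainbow angle = 42.663°.
Angular width = |41.214° − 42.663°| = 1.450°.

1.45°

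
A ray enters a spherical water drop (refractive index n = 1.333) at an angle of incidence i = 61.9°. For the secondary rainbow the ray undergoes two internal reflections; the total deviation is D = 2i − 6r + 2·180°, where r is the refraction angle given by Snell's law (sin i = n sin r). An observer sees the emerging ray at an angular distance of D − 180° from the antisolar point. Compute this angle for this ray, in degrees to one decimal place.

sin r = sin 61.9° / 1.333 = 0.8821/1.333 = 0.6618; r = 41.43°.
D = 2·61.9° − 6·41.43° + 2·180° = 123.80° − 248.61° + 360° = 235.19°.
Angle from antisolar point = D − 180° = 55.19°.

55.2°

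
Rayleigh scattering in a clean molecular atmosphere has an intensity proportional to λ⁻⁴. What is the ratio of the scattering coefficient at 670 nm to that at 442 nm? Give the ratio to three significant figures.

Rayleigh scattering ∝ λ⁻⁴, so the ratio of coefficients is the inverse fourth power of the wavelength ratio.
σ(670)/σ(442) = (442/670)⁴ = (0.6597)⁴ = 0.1894.

0.189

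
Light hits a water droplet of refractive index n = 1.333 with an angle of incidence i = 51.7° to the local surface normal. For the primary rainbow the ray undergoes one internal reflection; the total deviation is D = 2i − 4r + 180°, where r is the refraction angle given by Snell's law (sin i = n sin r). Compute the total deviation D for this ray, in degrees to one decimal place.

139.1°

sin r = sin 51.7° / 1.333 = 0.7848/1.333 = 0.5887; r = 36.07°.
D = 2·51.7° − 4·36.07° + 180° = 103.40° − 144.27° + 180° = 139.13°.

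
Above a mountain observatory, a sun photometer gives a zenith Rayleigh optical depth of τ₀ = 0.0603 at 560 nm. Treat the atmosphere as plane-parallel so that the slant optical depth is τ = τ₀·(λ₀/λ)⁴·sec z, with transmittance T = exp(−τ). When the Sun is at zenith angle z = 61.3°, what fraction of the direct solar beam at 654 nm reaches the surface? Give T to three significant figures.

0.935

sec 61.3° = 2.0824.
τ = 0.0603 × (560/654)⁴ × 2.0824 = 0.0603 × 0.5376 × 2.0824 = 0.0675.
T = exp(−0.0675) = 0.9347.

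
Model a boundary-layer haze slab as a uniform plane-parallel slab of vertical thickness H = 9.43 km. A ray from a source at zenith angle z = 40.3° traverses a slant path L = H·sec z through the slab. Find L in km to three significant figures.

sec z = 1/cos 40.3° = 1.3112.
L = 9.43 × 1.3112 = 12.364 km.

12.4 km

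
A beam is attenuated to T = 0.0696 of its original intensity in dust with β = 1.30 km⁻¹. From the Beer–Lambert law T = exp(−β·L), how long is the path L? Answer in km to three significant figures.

Beer–Lambert: T = exp(−βL) ⇒ L = −ln(T)/β = −ln(0.0696)/1.30 = 2.6650/1.30 = 2.05 km.

2.05 km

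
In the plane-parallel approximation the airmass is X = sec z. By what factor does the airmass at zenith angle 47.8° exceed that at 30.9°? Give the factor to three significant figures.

1.28

X(47.8°)/X(30.9°) = sec 47.8° / sec 30.9° = cos 30.9° / cos 47.8° = 0.8581/0.6717 = 1.2774.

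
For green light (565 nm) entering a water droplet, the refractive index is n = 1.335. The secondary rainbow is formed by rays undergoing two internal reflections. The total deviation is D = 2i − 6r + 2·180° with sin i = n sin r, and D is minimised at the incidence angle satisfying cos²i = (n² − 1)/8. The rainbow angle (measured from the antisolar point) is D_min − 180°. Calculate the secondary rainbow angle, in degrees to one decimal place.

cos²i = (1.78222 − 1)/8 = 0.09778; i = arccos(0.31269) = 71.778°.
sin r = sin 71.778°/1.335 = 0.71150; r = 45.357°.
D_min = 2·71.778° − 6·45.357° + 360° = 231.414°.
Rainbow angle = D_min − 180° = 51.414°.

51.4°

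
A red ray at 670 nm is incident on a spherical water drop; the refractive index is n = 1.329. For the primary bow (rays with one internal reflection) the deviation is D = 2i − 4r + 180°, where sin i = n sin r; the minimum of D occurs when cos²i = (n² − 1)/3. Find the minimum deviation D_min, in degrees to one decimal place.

cos²i = (1.76624 − 1)/3 = 0.25541; i = arccos(0.50538) = 59.643°.
sin r = sin 59.643°/1.329 = 0.64928; r = 40.487°.
D_min = 2·59.643° − 4·40.487° + 180° = 137.337°.

137.3°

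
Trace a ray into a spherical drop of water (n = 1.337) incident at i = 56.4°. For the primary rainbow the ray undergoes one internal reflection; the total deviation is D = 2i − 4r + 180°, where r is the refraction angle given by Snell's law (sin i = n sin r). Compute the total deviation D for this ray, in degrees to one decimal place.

sin r = sin 56.4° / 1.337 = 0.8329/1.337 = 0.6230; r = 38.53°.
D = 2·56.4° − 4·38.53° + 180° = 112.80° − 154.14° + 180° = 138.66°.

138.7°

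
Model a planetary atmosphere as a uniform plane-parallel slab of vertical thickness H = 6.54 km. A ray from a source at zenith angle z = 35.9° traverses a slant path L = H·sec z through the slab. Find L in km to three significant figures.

sec z = 1/cos 35.9° = 1.2345.
L = 6.54 × 1.2345 = 8.074 km.

8.07 km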